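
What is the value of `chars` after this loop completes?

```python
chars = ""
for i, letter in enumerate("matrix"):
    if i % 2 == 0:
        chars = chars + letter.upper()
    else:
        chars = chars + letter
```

Uppercase even positions in 'matrix'
`chars` takes the values: "" → "M" → "Ma" → "MaT" → "MaTr" → "MaTrI" → "MaTrIx"

Answer: "MaTrIx"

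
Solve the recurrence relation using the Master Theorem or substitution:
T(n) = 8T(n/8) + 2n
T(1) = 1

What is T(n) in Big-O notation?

By Master Theorem: a=8, b=8, f(n)=2n. Since log_8(8) = 1 and f(n) = Θ(n^1), Case 2 applies. T(n) = O(n log n).

Answer: O(n log n)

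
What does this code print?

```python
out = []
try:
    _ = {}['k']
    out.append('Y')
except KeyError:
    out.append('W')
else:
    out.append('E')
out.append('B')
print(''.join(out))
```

Execution trace: 'W' (except KeyError) → 'B' (after the try/except). Output: WB

Answer: WB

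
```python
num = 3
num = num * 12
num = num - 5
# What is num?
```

Trace:
`num = 3` → num = 3
`num = num * 12` → num = 36
`num = num - 5` → num = 31
So num = 31

Answer: 31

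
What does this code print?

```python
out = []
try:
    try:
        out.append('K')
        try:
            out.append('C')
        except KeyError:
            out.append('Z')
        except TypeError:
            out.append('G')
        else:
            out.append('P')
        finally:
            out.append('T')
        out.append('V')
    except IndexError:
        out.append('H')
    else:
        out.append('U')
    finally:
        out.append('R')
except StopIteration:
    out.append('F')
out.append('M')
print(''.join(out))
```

Execution trace: 'K' (try body) → 'C' (inner try body, no exception) → 'P' (inner else) → 'T' (inner finally) → 'V' (try body, no exception) → 'U' (else) → 'R' (finally) → 'M' (after the try/except). Output: KCPTVURM

Answer: KCPTVURM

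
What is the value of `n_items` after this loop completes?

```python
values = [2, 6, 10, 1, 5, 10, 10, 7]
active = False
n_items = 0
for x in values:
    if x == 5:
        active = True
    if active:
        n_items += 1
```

Count elements after first 5 in [2, 6, 10, 1, 5, 10, 10, 7]
`n_items` takes the values: 0 → 1 → 2 → 3 → 4

Answer: 4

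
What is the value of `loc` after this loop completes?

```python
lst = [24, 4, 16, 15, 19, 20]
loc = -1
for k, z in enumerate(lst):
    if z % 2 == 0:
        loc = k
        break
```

First even number index in [24, 4, 16, 15, 19, 20]
`loc` takes the values: -1 → 0

Answer: 0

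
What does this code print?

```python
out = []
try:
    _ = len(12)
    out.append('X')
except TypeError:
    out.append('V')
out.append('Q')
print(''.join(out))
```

Execution trace: 'V' (except TypeError) → 'Q' (after the try/except). Output: VQ

Answer: VQ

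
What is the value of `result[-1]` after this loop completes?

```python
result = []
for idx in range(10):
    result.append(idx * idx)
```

Last element of squares 0 to 9
`result` takes the values: [] → [0] → [0, 1] → [0, 1, 4] → [0, 1, 4, 9] → [0, 1, 4, 9, 16] → [0, 1, 4, 9, 16, 25] → [0, 1, 4, 9, 16, 25, 36] → [0, 1, 4, 9, 16, 25, 36, 49] → [0, 1, 4, 9, 16, 25, 36, 49, 64] → [0, 1, 4, 9, 16, 25, 36, 49, 64, 81]
So `result[-1]` = 81

Answer: 81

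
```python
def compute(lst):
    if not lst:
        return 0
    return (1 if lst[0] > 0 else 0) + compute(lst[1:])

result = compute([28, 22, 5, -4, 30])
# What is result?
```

Count of positive elements in [28, 22, 5, -4, 30] = 4

Answer: 4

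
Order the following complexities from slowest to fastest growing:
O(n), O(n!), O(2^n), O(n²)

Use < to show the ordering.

Ordered by growth rate: O(n) < O(n²) < O(2^n) < O(n!)

Answer: O(n) < O(n²) < O(2^n) < O(n!)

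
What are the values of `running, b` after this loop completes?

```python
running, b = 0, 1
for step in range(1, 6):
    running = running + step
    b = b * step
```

Sum and factorial of 1 to 5
`running, b` takes the values: (0, 1) → (1, 1) → (3, 1) → (3, 2) → (6, 2) → (6, 6) → (10, 6) → (10, 24) → (15, 24) → (15, 120)

Answer: 15, 120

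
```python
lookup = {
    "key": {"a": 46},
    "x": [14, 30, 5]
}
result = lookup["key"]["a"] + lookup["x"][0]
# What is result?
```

Trace:
`lookup = { ...` → lookup = {'key': {'a': 46}, 'x': [14, 30, 5]}
`result = lookup["key"]["a"] + lookup["x"][0]` → result = 60
So result = 60

Answer: 60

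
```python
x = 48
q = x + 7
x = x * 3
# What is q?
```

Trace:
`x = 48` → x = 48
`q = x + 7` → q = 55
`x = x * 3` → x = 144
So q = 55

Answer: 55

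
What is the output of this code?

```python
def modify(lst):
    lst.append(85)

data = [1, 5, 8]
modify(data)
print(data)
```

Key concept: function modifies passed list.
Step by step:
`data = [1, 5, 8]` → data = [1, 5, 8]
`modify(data)` → data = [1, 5, 8, 85]
`print(data)` → prints [1, 5, 8, 85]

Answer: [1, 5, 8, 85]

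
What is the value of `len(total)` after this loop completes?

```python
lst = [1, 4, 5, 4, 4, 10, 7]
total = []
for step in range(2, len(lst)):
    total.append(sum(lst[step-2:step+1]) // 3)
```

Number of 3-element averages
`total` takes the values: [] → [3] → [3, 4] → [3, 4, 4] → [3, 4, 4, 6] → [3, 4, 4, 6, 7]
So `len(total)` = 5

Answer: 5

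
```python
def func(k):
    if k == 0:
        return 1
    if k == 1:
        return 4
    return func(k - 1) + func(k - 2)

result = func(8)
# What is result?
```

Build up from base cases: func(0)=1, func(1)=4, func(2)=5, func(3)=9, func(4)=14, func(5)=23, func(6)=37, ..., func(8)=97

Answer: 97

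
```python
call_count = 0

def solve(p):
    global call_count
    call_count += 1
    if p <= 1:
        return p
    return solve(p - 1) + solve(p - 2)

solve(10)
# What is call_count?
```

Calls(p) = 1 + Calls(p-1) + Calls(p-2); Calls(0)=Calls(1)=1. For p=10 this gives 177.

Answer: 177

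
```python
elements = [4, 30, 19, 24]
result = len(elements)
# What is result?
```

Trace:
`elements = [4, 30, 19, 24]` → elements = [4, 30, 19, 24]
`result = len(elements)` → result = 4
So result = 4

Answer: 4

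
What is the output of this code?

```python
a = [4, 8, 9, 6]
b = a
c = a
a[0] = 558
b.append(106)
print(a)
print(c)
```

Key concept: multiple aliases.
Step by step:
`a = [4, 8, 9, 6]` → a = [4, 8, 9, 6]
`b = a` → b = [4, 8, 9, 6] (same object as a)
`c = a` → c = [4, 8, 9, 6] (same object as a, b)
`a[0] = 558` → a = [558, 8, 9, 6] (same object as b, c); b = [558, 8, 9, 6] (same object as a, c); c = [558, 8, 9, 6] (same object as a, b)
`b.append(106)` → a = [558, 8, 9, 6, 106] (same object as b, c); b = [558, 8, 9, 6, 106] (same object as a, c); c = [558, 8, 9, 6, 106] (same object as a, b)
`print(a)` → prints [558, 8, 9, 6, 106]
`print(c)` → prints [558, 8, 9, 6, 106]

Answer:
[558, 8, 9, 6, 106]
[558, 8, 9, 6, 106]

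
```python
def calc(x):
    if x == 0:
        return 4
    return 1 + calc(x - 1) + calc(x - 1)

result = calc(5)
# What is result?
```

calc(x) = 1 + 2·calc(x-1), calc(0)=4. Closed form: (4+1)·2^5 - 1 = 159.

Answer: 159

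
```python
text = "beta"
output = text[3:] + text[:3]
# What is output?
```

Trace:
`text = "beta"` → text = 'beta'
`output = text[3:] + text[:3]` → output = 'abet'
So output = 'abet'

Answer: 'abet'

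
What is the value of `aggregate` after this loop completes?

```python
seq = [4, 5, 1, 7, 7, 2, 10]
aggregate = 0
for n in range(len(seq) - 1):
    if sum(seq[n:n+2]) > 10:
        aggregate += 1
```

Count windows with sum > 10
`aggregate` takes the values: 0 → 1 → 2

Answer: 2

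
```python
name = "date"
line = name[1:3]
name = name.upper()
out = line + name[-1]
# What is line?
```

Trace:
`name = "date"` → name = 'date'
`line = name[1:3]` → line = 'at'
`name = name.upper()` → name = 'DATE'
`out = line + name[-1]` → out = 'atE'
So line = 'at'

Answer: 'at'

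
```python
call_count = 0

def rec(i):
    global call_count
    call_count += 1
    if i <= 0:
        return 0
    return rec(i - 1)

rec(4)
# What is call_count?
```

Linear recursion stepping by 1: 5 calls from i=4 down to ≤0.

Answer: 5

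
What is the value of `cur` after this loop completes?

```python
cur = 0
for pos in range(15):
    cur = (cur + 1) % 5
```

Increment mod 5, 15 times = 0
`cur` takes the values: 0 → 1 → 2 → 3 → 4 → 0 → 1 → 2 → 3 → 4 → 0 → 1 → 2 → 3 → 4 → 0

Answer: 0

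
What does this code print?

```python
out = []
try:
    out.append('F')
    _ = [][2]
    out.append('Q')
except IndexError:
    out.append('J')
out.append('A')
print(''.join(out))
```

Execution trace: 'F' (try body) → 'J' (except IndexError) → 'A' (after the try/except). Output: FJA

Answer: FJA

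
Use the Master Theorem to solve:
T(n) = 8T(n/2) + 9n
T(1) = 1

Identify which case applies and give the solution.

a=8, b=2, f(n)=9n. log_2(8) = 3. Since c=1 < 3, Case 1 applies: T(n) = Θ(n^log_b(a)) = O(n^3).

Answer: O(n^3) - Case 1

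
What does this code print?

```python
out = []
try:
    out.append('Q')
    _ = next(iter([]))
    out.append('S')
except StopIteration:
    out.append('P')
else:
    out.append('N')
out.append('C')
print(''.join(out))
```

Execution trace: 'Q' (try body) → 'P' (except StopIteration) → 'C' (after the try/except). Output: QPC

Answer: QPC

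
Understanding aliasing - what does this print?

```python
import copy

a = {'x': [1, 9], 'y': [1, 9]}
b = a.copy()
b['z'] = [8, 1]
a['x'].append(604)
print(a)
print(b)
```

Key concept: shallow copy of dict with mutable values.
Step by step:
`a = {'x': [1, 9], 'y': [1, 9]}` → a = {'x': [1, 9], 'y': [1, 9]}
`b = a.copy()` → b = {'x': [1, 9], 'y': [1, 9]}
`b['z'] = [8, 1]` → b = {'x': [1, 9], 'y': [1, 9], 'z': [8, 1]}
`a['x'].append(604)` → a = {'x': [1, 9, 604], 'y': [1, 9]}; b = {'x': [1, 9, 604], 'y': [1, 9], 'z': [8, 1]}
`print(a)` → prints {'x': [1, 9, 604], 'y': [1, 9]}
`print(b)` → prints {'x': [1, 9, 604], 'y': [1, 9], 'z': [8, 1]}

Answer:
{'x': [1, 9, 604], 'y': [1, 9]}
{'x': [1, 9, 604], 'y': [1, 9], 'z': [8, 1]}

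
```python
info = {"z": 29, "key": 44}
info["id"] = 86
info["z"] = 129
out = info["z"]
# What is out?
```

Trace:
`info = {"z": 29, "key": 44}` → info = {'z': 29, 'key': 44}
`info["id"] = 86` → info = {'z': 29, 'key': 44, 'id': 86}
`info["z"] = 129` → info = {'z': 129, 'key': 44, 'id': 86}
`out = info["z"]` → out = 129
So out = 129

Answer: 129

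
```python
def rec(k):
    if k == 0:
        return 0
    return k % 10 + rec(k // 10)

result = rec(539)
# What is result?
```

Sum of digits of 539: 9 + 3 + 5 = 17

Answer: 17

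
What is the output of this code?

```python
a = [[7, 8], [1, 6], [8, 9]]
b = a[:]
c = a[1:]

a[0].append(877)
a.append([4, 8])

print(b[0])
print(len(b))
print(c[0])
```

Key concept: slice with nested mutation.
Step by step:
`a = [[7, 8], [1, 6], [8, 9]]` → a = [[7, 8], [1, 6], [8, 9]]
`b = a[:]` → b = [[7, 8], [1, 6], [8, 9]]
`c = a[1:]` → c = [[1, 6], [8, 9]]
`a[0].append(877)` → a = [[7, 8, 877], [1, 6], [8, 9]]; b = [[7, 8, 877], [1, 6], [8, 9]]
`a.append([4, 8])` → a = [[7, 8, 877], [1, 6], [8, 9], [4, 8]]
`print(b[0])` → prints [7, 8, 877]
`print(len(b))` → prints 3
`print(c[0])` → prints [1, 6]

Answer:
[7, 8, 877]
3
[1, 6]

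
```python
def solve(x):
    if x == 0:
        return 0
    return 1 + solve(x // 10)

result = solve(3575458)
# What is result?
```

Count of digits of 3575458: 7

Answer: 7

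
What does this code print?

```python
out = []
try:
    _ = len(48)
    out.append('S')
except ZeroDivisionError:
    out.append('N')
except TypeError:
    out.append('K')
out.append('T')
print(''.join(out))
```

Execution trace: 'K' (except TypeError) → 'T' (after the try/except). Output: KT

Answer: KT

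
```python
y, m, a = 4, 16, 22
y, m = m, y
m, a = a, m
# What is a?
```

Trace:
`y, m, a = 4, 16, 22` → y = 4; m = 16; a = 22
`y, m = m, y` → y = 16; m = 4
`m, a = a, m` → m = 22; a = 4
So a = 4

Answer: 4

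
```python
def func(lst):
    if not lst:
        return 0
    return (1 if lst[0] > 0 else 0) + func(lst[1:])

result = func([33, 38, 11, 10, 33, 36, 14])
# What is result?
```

Count of positive elements in [33, 38, 11, 10, 33, 36, 14] = 7

Answer: 7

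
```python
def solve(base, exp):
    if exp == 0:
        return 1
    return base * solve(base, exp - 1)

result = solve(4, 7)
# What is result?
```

solve(4, 7) = 4 * 4 * 4 * 4 * 4 * 4 * 4 = 16384

Answer: 16384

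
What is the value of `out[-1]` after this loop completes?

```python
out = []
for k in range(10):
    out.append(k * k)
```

Last element of squares 0 to 9
`out` takes the values: [] → [0] → [0, 1] → [0, 1, 4] → [0, 1, 4, 9] → [0, 1, 4, 9, 16] → [0, 1, 4, 9, 16, 25] → [0, 1, 4, 9, 16, 25, 36] → [0, 1, 4, 9, 16, 25, 36, 49] → [0, 1, 4, 9, 16, 25, 36, 49, 64] → [0, 1, 4, 9, 16, 25, 36, 49, 64, 81]
So `out[-1]` = 81

Answer: 81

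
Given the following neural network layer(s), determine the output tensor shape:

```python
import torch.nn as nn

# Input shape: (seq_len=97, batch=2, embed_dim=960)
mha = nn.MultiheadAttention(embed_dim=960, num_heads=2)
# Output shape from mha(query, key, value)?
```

Input: (97, 2, 960) -> Output: (97, 2, 960)

Answer: (97, 2, 960)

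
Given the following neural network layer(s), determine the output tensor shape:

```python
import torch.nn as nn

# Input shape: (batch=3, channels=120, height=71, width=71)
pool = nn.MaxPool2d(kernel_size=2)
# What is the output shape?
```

Input: (3, 120, 71, 71) -> Output: (3, 120, 35, 35)

Answer: (3, 120, 35, 35)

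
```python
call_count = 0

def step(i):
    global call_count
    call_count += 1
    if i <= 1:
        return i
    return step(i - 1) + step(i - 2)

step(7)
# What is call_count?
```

Calls(i) = 1 + Calls(i-1) + Calls(i-2); Calls(0)=Calls(1)=1. For i=7 this gives 41.

Answer: 41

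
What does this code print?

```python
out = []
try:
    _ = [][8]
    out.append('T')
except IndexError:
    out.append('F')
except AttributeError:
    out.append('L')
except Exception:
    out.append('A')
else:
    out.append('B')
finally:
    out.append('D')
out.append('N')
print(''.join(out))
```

Execution trace: 'F' (except IndexError) → 'D' (finally) → 'N' (after the try/except). Output: FDN

Answer: FDN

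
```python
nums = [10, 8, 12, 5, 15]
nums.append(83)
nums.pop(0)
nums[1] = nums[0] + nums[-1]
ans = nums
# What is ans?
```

Trace:
`nums = [10, 8, 12, 5, 15]` → nums = [10, 8, 12, 5, 15]
`nums.append(83)` → nums = [10, 8, 12, 5, 15, 83]
`nums.pop(0)` → nums = [8, 12, 5, 15, 83]
`nums[1] = nums[0] + nums[-1]` → nums = [8, 91, 5, 15, 83]
`ans = nums` → ans = [8, 91, 5, 15, 83]
So ans = [8, 91, 5, 15, 83]

Answer: [8, 91, 5, 15, 83]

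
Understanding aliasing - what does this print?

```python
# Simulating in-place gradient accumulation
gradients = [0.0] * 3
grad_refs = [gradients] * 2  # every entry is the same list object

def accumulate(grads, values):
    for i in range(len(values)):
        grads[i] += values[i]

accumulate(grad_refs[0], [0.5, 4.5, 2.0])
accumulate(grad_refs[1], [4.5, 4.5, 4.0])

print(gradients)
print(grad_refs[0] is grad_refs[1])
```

Key concept: gradient accumulation aliasing.
Step by step:
`gradients = [0.0] * 3` → gradients = [0.0, 0.0, 0.0]
`grad_refs = [gradients] * 2` → grad_refs = [[0.0, 0.0, 0.0], [0.0, 0.0, 0.0]]
`accumulate(grad_refs[0], [0.5, 4.5, 2.0])` → gradients = [0.5, 4.5, 2.0]; grad_refs = [[0.5, 4.5, 2.0], [0.5, 4.5, 2.0]]
`accumulate(grad_refs[1], [4.5, 4.5, 4.0])` → gradients = [5.0, 9.0, 6.0]; grad_refs = [[5.0, 9.0, 6.0], [5.0, 9.0, 6.0]]
`print(gradients)` → prints [5.0, 9.0, 6.0]
`print(grad_refs[0] is grad_refs[1])` → prints True

Answer:
[5.0, 9.0, 6.0]
True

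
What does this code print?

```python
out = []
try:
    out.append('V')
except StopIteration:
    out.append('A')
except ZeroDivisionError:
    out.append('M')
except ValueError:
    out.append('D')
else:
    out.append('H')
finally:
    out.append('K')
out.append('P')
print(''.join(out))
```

Execution trace: 'V' (try body, no exception) → 'H' (else) → 'K' (finally) → 'P' (after the try/except). Output: VHKP

Answer: VHKP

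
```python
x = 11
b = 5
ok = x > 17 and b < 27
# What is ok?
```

Trace:
`x = 11` → x = 11
`b = 5` → b = 5
`ok = x > 17 and b < 27` → ok = False
So ok = False

Answer: False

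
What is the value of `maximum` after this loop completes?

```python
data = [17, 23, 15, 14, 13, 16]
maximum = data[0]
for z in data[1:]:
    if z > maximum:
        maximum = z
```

Maximum of [17, 23, 15, 14, 13, 16]
`maximum` takes the values: 17 → 23

Answer: 23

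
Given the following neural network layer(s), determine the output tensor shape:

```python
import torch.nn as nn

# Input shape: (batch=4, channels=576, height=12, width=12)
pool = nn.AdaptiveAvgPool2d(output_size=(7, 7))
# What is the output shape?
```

Input: (4, 576, 12, 12) -> Output: (4, 576, 7, 7)

Answer: (4, 576, 7, 7)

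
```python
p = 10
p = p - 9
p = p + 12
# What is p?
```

Trace:
`p = 10` → p = 10
`p = p - 9` → p = 1
`p = p + 12` → p = 13
So p = 13

Answer: 13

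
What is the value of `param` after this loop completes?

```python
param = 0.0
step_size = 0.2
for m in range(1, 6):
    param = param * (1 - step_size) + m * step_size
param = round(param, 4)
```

Moving average with lr=0.2
`param` takes the values: 0.0 → 0.2 → 0.56 → 1.048 → 1.6384 → 2.31072 → 2.3107

Answer: 2.3107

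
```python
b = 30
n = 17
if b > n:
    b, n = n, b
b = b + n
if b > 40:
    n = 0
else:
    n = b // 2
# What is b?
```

Trace:
`b = 30` → b = 30
`n = 17` → n = 17
`if b > n: ...` → b > n is True → b = 17; n = 30
`b = b + n` → b = 47
`if b > 40: ...` → b > 40 is True → n = 0
So b = 47

Answer: 47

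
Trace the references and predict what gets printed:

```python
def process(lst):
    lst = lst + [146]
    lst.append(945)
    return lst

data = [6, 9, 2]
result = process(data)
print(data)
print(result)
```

Key concept: rebinding parameter vs mutation.
Step by step:
`data = [6, 9, 2]` → data = [6, 9, 2]
`result = process(data)` → result = [6, 9, 2, 146, 945]
`print(data)` → prints [6, 9, 2]
`print(result)` → prints [6, 9, 2, 146, 945]

Answer:
[6, 9, 2]
[6, 9, 2, 146, 945]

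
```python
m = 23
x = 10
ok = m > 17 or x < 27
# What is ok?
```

Trace:
`m = 23` → m = 23
`x = 10` → x = 10
`ok = m > 17 or x < 27` → ok = True
So ok = True

Answer: True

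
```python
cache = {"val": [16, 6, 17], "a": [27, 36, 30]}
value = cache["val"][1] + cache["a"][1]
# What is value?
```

Trace:
`cache = {"val": [16, 6, 17], "a": [27, 36, 30]}` → cache = {'val': [16, 6, 17], 'a': [27, 36, 30]}
`value = cache["val"][1] + cache["a"][1]` → value = 42
So value = 42

Answer: 42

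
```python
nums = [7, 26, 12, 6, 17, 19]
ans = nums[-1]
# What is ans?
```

Trace:
`nums = [7, 26, 12, 6, 17, 19]` → nums = [7, 26, 12, 6, 17, 19]
`ans = nums[-1]` → ans = 19
So ans = 19

Answer: 19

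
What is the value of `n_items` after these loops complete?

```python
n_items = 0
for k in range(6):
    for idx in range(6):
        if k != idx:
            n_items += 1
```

6² - 6 (exclude diagonal)
`n_items` takes the values: 0 → 1 → 2 → 3 → 4 → 5 → 6 → 7 → 8 → 9 → 10 → 11 → 12 → 13 → 14 → 15 → 16 → 17 → 18 → 19 → 20 → 21 → 22 → 23 → 24 → 25 → 26 → 27 → 28 → 29 → 30

Answer: 30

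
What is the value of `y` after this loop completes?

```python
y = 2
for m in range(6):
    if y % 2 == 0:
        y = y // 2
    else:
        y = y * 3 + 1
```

Collatz-style transformation from 2
`y` takes the values: 2 → 1 → 4 → 2 → 1 → 4 → 2

Answer: 2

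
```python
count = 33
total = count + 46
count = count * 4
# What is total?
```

Trace:
`count = 33` → count = 33
`total = count + 46` → total = 79
`count = count * 4` → count = 132
So total = 79

Answer: 79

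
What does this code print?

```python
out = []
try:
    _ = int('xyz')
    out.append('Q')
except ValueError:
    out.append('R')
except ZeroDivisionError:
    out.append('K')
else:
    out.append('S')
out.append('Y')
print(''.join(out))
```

Execution trace: 'R' (except ValueError) → 'Y' (after the try/except). Output: RY

Answer: RY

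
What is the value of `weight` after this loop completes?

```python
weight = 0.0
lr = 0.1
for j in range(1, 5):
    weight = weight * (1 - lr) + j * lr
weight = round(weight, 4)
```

Moving average with lr=0.1
`weight` takes the values: 0.0 → 0.1 → 0.29 → 0.561 → 0.9049

Answer: 0.9049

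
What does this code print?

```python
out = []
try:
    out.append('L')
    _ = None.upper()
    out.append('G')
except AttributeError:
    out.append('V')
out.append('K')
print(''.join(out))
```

Execution trace: 'L' (try body) → 'V' (except AttributeError) → 'K' (after the try/except). Output: LVK

Answer: LVK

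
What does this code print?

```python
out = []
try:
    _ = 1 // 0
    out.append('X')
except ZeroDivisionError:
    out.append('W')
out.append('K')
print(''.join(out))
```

Execution trace: 'W' (except ZeroDivisionError) → 'K' (after the try/except). Output: WK

Answer: WK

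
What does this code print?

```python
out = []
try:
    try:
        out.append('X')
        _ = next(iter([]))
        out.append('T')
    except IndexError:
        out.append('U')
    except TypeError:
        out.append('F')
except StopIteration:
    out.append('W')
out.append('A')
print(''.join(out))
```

Execution trace: 'X' (inner try body) → 'W' (outer except StopIteration) → 'A' (after the try/except). Output: XWA

Answer: XWA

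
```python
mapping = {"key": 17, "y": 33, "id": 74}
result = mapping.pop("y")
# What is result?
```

Trace:
`mapping = {"key": 17, "y": 33, "id": 74}` → mapping = {'key': 17, 'y': 33, 'id': 74}
`result = mapping.pop("y")` → mapping = {'key': 17, 'id': 74}; result = 33
So result = 33

Answer: 33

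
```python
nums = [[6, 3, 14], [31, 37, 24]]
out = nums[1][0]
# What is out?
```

Trace:
`nums = [[6, 3, 14], [31, 37, 24]]` → nums = [[6, 3, 14], [31, 37, 24]]
`out = nums[1][0]` → out = 31
So out = 31

Answer: 31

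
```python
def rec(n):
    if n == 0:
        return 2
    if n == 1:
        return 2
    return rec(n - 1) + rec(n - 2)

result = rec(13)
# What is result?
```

Build up from base cases: rec(0)=2, rec(1)=2, rec(2)=4, rec(3)=6, rec(4)=10, rec(5)=16, rec(6)=26, ..., rec(13)=754

Answer: 754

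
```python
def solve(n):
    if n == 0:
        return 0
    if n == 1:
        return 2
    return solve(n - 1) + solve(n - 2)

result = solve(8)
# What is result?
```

Build up from base cases: solve(0)=0, solve(1)=2, solve(2)=2, solve(3)=4, solve(4)=6, solve(5)=10, solve(6)=16, ..., solve(8)=42

Answer: 42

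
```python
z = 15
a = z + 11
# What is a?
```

Trace:
`z = 15` → z = 15
`a = z + 11` → a = 26
So a = 26

Answer: 26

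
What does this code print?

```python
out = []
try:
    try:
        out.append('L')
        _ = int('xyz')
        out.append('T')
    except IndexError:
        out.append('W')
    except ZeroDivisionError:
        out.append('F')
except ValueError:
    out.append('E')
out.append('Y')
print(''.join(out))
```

Execution trace: 'L' (try body) → 'E' (outer except ValueError) → 'Y' (after the try/except). Output: LEY

Answer: LEY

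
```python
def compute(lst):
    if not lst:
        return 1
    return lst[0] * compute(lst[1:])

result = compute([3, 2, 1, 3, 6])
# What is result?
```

Product over [3, 2, 1, 3, 6] = 3 * 2 * 1 * 3 * 6 = 108

Answer: 108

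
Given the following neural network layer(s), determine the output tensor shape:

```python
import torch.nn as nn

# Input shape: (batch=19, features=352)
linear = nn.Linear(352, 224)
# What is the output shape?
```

Input: (19, 352) -> Output: (19, 224)

Answer: (19, 224)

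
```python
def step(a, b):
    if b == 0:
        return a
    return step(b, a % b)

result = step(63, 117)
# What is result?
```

step(63, 117) -> step(117, 63) -> step(63, 54) -> step(54, 9) -> step(9, 0) -> 9

Answer: 9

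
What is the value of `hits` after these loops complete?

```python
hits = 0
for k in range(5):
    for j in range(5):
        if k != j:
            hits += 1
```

5² - 5 (exclude diagonal)
`hits` takes the values: 0 → 1 → 2 → 3 → 4 → 5 → 6 → 7 → 8 → 9 → 10 → 11 → 12 → 13 → 14 → 15 → 16 → 17 → 18 → 19 → 20

Answer: 20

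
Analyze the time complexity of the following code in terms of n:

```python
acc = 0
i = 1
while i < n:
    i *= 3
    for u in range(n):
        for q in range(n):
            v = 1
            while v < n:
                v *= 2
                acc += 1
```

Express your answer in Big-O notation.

Each loop level contributes: log n × n × n × log n. Multiplying the contributions gives O(n^2 log² n).

Answer: O(n^2 log² n)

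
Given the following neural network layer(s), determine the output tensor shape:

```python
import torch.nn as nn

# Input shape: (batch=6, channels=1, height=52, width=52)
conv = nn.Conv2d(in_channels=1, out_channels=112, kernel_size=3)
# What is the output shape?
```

Input: (6, 1, 52, 52) -> Output: (6, 112, 50, 50)

Answer: (6, 112, 50, 50)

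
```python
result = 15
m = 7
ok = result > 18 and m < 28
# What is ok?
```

Trace:
`result = 15` → result = 15
`m = 7` → m = 7
`ok = result > 18 and m < 28` → ok = False
So ok = False

Answer: False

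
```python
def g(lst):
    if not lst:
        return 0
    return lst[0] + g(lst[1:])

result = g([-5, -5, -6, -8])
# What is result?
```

(-5) + (-5) + (-6) + (-8) + 0 = -24

Answer: -24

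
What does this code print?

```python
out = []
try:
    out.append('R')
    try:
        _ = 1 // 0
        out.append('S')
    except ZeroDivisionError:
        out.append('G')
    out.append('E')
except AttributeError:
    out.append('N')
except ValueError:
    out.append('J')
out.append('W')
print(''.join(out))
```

Execution trace: 'R' (try body) → 'G' (inner except ZeroDivisionError) → 'E' (try body, no exception) → 'W' (after the try/except). Output: RGEW

Answer: RGEW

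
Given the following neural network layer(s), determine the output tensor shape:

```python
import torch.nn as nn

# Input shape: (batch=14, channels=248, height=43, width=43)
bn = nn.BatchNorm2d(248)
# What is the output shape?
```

Input: (14, 248, 43, 43) -> Output: (14, 248, 43, 43)

Answer: (14, 248, 43, 43)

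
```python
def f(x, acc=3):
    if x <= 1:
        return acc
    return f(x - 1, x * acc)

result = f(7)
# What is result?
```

Accumulator trace (n, acc): (7, 3) -> (6, 21) -> (5, 126) -> (4, 630) -> (3, 2520) -> (2, 7560) -> (1, 15120) -> return 15120

Answer: 15120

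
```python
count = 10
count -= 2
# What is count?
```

Trace:
`count = 10` → count = 10
`count -= 2` → count = 8
So count = 8

Answer: 8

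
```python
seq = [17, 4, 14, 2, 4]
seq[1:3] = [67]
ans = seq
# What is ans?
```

Trace:
`seq = [17, 4, 14, 2, 4]` → seq = [17, 4, 14, 2, 4]
`seq[1:3] = [67]` → seq = [17, 67, 2, 4]
`ans = seq` → ans = [17, 67, 2, 4]
So ans = [17, 67, 2, 4]

Answer: [17, 67, 2, 4]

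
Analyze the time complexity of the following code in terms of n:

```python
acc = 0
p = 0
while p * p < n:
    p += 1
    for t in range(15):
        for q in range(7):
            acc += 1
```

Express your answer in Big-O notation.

Each loop level contributes: √n × 1 × 1. Multiplying the contributions gives O(√n).

Answer: O(√n)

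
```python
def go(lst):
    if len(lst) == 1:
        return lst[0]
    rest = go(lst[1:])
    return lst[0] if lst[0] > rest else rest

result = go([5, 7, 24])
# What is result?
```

Recursive max over [5, 7, 24] = 24

Answer: 24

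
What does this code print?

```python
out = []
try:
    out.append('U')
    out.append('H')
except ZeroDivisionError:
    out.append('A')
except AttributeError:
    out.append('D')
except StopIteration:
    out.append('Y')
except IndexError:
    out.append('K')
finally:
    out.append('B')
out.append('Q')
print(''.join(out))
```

Execution trace: 'U' (try body) → 'H' (try body, no exception) → 'B' (finally) → 'Q' (after the try/except). Output: UHBQ

Answer: UHBQ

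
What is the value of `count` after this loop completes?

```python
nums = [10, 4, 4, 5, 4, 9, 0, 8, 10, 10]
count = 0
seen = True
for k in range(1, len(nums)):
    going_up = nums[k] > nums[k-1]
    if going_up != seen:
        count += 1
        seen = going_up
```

Count direction changes in [10, 4, 4, 5, 4, 9, 0, 8, 10, 10]
`count` takes the values: 0 → 1 → 2 → 3 → 4 → 5 → 6 → 7

Answer: 7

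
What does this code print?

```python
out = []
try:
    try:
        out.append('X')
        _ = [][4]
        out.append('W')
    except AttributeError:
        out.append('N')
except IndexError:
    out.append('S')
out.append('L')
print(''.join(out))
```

Execution trace: 'X' (try body) → 'S' (outer except IndexError) → 'L' (after the try/except). Output: XSL

Answer: XSL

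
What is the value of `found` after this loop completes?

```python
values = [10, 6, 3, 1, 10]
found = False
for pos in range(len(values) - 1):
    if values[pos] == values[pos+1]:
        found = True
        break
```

Check consecutive duplicates in [10, 6, 3, 1, 10]
`found` takes the values: False

Answer: False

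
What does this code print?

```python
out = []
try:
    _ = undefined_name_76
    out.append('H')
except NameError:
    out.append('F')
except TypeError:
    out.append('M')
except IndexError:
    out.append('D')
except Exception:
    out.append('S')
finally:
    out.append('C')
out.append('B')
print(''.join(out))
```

Execution trace: 'F' (except NameError) → 'C' (finally) → 'B' (after the try/except). Output: FCB

Answer: FCB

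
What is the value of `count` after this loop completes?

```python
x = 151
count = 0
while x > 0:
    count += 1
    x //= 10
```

Count digits by repeated division by 10
`count` takes the values: 0 → 1 → 2 → 3

Answer: 3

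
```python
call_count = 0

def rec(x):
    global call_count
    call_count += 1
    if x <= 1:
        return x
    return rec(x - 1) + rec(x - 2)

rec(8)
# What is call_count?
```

Calls(x) = 1 + Calls(x-1) + Calls(x-2); Calls(0)=Calls(1)=1. For x=8 this gives 67.

Answer: 67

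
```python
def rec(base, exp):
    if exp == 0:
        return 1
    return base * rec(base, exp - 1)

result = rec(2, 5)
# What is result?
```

rec(2, 5) = 2 * 2 * 2 * 2 * 2 = 32

Answer: 32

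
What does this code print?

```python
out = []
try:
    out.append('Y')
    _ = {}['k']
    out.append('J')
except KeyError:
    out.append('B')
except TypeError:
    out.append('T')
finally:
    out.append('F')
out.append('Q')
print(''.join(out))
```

Execution trace: 'Y' (try body) → 'B' (except KeyError) → 'F' (finally) → 'Q' (after the try/except). Output: YBFQ

Answer: YBFQ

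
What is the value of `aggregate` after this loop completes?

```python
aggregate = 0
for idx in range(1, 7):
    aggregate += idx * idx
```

Sum of squares 1² to 6² = 91
`aggregate` takes the values: 0 → 1 → 5 → 14 → 30 → 55 → 91

Answer: 91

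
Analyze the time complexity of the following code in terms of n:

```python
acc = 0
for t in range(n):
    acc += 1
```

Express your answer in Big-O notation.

Each loop level contributes: n. Multiplying the contributions gives O(n).

Answer: O(n)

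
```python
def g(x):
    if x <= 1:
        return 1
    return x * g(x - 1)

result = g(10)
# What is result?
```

g(10) = 10 * 9 * 8 * 7 * 6 * 5 * 4 * 3 * 2 * 1 = 3628800

Answer: 3628800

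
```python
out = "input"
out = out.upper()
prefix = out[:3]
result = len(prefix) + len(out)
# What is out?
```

Trace:
`out = "input"` → out = 'input'
`out = out.upper()` → out = 'INPUT'
`prefix = out[:3]` → prefix = 'INP'
`result = len(prefix) + len(out)` → result = 8
So out = 'INPUT'

Answer: 'INPUT'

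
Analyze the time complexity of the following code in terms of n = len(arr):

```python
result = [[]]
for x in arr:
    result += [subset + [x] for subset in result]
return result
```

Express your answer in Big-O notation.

This is subset (power-set) generation — 2^n subsets, each materialised as a list of up to n elements. Time complexity: O(n · 2^n).

Answer: O(n · 2^n)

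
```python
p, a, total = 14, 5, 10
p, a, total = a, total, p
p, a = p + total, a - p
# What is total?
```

Trace:
`p, a, total = 14, 5, 10` → p = 14; a = 5; total = 10
`p, a, total = a, total, p` → p = 5; a = 10; total = 14
`p, a = p + total, a - p` → p = 19; a = 5
So total = 14

Answer: 14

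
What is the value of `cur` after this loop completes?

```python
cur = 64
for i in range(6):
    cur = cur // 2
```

Halve 6 times: 64 // 2^6 = 1
`cur` takes the values: 64 → 32 → 16 → 8 → 4 → 2 → 1

Answer: 1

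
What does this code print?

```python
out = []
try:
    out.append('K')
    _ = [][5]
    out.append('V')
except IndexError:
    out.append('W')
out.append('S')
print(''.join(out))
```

Execution trace: 'K' (try body) → 'W' (except IndexError) → 'S' (after the try/except). Output: KWS

Answer: KWS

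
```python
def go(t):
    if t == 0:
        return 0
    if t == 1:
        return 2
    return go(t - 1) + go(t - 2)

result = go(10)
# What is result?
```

Build up from base cases: go(0)=0, go(1)=2, go(2)=2, go(3)=4, go(4)=6, go(5)=10, go(6)=16, ..., go(10)=110

Answer: 110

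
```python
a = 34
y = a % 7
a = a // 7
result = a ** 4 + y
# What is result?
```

Trace:
`a = 34` → a = 34
`y = a % 7` → y = 6
`a = a // 7` → a = 4
`result = a ** 4 + y` → result = 262
So result = 262

Answer: 262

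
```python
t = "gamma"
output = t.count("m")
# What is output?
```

Trace:
`t = "gamma"` → t = 'gamma'
`output = t.count("m")` → output = 2
So output = 2

Answer: 2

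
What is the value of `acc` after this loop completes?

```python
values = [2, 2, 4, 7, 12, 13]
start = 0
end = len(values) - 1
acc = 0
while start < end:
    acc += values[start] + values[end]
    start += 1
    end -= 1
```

Sum of pairs from ends
`acc` takes the values: 0 → 15 → 29 → 40

Answer: 40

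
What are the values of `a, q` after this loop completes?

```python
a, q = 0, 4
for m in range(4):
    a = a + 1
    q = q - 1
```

a goes 0→4, q goes 4→0
`a, q` takes the values: (0, 4) → (1, 4) → (1, 3) → (2, 3) → (2, 2) → (3, 2) → (3, 1) → (4, 1) → (4, 0)

Answer: 4, 0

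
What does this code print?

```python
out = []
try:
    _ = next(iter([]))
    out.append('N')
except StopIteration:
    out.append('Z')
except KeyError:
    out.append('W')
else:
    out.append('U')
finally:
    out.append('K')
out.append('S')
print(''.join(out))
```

Execution trace: 'Z' (except StopIteration) → 'K' (finally) → 'S' (after the try/except). Output: ZKS

Answer: ZKS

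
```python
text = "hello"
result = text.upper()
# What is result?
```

Trace:
`text = "hello"` → text = 'hello'
`result = text.upper()` → result = 'HELLO'
So result = 'HELLO'

Answer: 'HELLO'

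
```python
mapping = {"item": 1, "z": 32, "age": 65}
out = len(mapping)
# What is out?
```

Trace:
`mapping = {"item": 1, "z": 32, "age": 65}` → mapping = {'item': 1, 'z': 32, 'age': 65}
`out = len(mapping)` → out = 3
So out = 3

Answer: 3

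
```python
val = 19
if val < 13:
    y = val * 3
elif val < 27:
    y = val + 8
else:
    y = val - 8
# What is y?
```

Trace:
`val = 19` → val = 19
`if val < 13: ...` → val < 13 is False, val < 27 is True → y = 27
So y = 27

Answer: 27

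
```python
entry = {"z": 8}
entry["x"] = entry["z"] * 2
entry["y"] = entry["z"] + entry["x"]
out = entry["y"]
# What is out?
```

Trace:
`entry = {"z": 8}` → entry = {'z': 8}
`entry["x"] = entry["z"] * 2` → entry = {'z': 8, 'x': 16}
`entry["y"] = entry["z"] + entry["x"]` → entry = {'z': 8, 'x': 16, 'y': 24}
`out = entry["y"]` → out = 24
So out = 24

Answer: 24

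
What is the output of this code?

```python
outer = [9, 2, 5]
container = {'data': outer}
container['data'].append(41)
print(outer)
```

Key concept: dict holds reference to list.
Step by step:
`outer = [9, 2, 5]` → outer = [9, 2, 5]
`container = {'data': outer}` → container = {'data': [9, 2, 5]}
`container['data'].append(41)` → outer = [9, 2, 5, 41]; container = {'data': [9, 2, 5, 41]}
`print(outer)` → prints [9, 2, 5, 41]

Answer: [9, 2, 5, 41]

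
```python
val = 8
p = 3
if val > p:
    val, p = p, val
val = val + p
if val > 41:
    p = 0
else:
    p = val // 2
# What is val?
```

Trace:
`val = 8` → val = 8
`p = 3` → p = 3
`if val > p: ...` → val > p is True → val = 3; p = 8
`val = val + p` → val = 11
`if val > 41: ...` → val > 41 is False, take else branch → p = 5
So val = 11

Answer: 11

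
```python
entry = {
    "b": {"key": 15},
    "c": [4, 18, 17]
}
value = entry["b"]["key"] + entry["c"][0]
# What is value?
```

Trace:
`entry = { ...` → entry = {'b': {'key': 15}, 'c': [4, 18, 17]}
`value = entry["b"]["key"] + entry["c"][0]` → value = 19
So value = 19

Answer: 19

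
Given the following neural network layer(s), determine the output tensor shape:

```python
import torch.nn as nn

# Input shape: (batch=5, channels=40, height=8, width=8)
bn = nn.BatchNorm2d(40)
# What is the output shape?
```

Input: (5, 40, 8, 8) -> Output: (5, 40, 8, 8)

Answer: (5, 40, 8, 8)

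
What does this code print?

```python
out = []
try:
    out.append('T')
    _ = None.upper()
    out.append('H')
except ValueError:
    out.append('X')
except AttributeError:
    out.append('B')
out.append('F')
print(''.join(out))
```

Execution trace: 'T' (try body) → 'B' (except AttributeError) → 'F' (after the try/except). Output: TBF

Answer: TBF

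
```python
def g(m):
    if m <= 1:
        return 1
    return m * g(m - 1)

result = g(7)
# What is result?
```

g(7) = 7 * 6 * 5 * 4 * 3 * 2 * 1 = 5040

Answer: 5040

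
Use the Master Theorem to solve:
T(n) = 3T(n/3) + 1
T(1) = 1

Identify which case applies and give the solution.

a=3, b=3, f(n)=1. log_3(3) = 1. Since c=0 < 1, Case 1 applies: T(n) = Θ(n^log_b(a)) = O(n).

Answer: O(n) - Case 1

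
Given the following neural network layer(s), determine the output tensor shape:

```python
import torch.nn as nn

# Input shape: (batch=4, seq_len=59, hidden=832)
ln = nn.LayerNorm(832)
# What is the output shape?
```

Input: (4, 59, 832) -> Output: (4, 59, 832)

Answer: (4, 59, 832)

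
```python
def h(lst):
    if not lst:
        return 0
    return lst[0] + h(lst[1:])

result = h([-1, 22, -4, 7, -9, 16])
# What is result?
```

(-1) + 22 + (-4) + 7 + (-9) + 16 + 0 = 31

Answer: 31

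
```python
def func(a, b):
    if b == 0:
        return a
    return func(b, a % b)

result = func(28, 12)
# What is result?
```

func(28, 12) -> func(12, 4) -> func(4, 0) -> 4

Answer: 4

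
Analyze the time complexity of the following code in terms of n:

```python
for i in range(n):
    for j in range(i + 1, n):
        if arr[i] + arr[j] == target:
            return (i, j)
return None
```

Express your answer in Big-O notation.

This is Two sum brute force. Time complexity: O(n²).

Answer: O(n²)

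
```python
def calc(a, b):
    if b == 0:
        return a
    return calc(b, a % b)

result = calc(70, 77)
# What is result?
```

calc(70, 77) -> calc(77, 70) -> calc(70, 7) -> calc(7, 0) -> 7

Answer: 7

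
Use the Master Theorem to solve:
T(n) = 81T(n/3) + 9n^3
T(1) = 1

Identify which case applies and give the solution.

a=81, b=3, f(n)=9n^3. log_3(81) = 4. Since c=3 < 4, Case 1 applies: T(n) = Θ(n^log_b(a)) = O(n^4).

Answer: O(n^4) - Case 1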